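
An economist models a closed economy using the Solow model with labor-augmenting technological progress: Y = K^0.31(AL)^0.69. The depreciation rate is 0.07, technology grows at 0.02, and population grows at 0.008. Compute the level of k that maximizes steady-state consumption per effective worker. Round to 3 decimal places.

n + g + δ = 0.008 + 0.02 + 0.07 = 0.098.
Golden rule sets MPK = n+g+δ: 0.31·k^(0.31−1) = 0.098, so k_gold = (0.31/0.098)^(1/0.69) ≈ 5.3068.

k_gold ≈ 5.307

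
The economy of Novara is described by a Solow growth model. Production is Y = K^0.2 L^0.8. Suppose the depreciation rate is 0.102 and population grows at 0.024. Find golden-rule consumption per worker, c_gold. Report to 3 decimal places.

Break-even investment rate: n + δ = 0.024 + 0.102 = 0.126.
Maximizing c = f(k) − (n+δ)·k gives f'(k) = n+δ, i.e. 0.2·k^(0.2−1) = 0.126, so k_gold = (0.2/0.126)^(1/0.8) ≈ 1.7817.
y_gold = 1.7817^0.2 ≈ 1.1224.
c_gold = y_gold − (n+δ)·k_gold = 1.1224 − 0.126·1.7817 ≈ 0.8980.

c_gold ≈ 0.898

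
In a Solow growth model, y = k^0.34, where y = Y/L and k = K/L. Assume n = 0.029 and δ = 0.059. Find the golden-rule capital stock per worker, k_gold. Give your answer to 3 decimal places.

k_gold ≈ 7.752

n + δ = 0.029 + 0.059 = 0.088.
At the golden rule the marginal product of capital equals n+δ: 0.34·k^(0.34−1) = 0.088. Solving, k_gold = (0.34/0.088)^(1/0.66) ≈ 7.7515.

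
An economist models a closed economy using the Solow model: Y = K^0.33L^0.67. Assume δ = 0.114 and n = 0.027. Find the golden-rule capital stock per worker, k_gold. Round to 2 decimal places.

k_gold ≈ 3.56

The effective depreciation rate is n + δ = 0.027 + 0.114 = 0.141.
Golden rule sets MPK = n+δ: 0.33·k^(0.33−1) = 0.141, so k_gold = (0.33/0.141)^(1/0.67) ≈ 3.5578.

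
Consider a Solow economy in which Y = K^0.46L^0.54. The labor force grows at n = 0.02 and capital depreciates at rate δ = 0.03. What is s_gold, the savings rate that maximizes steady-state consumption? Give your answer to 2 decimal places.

Break-even investment rate: n + δ = 0.02 + 0.03 = 0.05.
At the golden rule MPK = n+δ, and in any Cobb-Douglas steady state s = (n+δ)·k/y = MPK·k/y = capital's share 0.46.

s_gold = 0.46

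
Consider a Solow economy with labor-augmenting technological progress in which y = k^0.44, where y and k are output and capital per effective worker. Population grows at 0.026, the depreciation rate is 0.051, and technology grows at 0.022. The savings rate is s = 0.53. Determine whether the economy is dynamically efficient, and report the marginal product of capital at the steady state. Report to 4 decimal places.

Break-even investment rate: n + g + δ = 0.026 + 0.022 + 0.051 = 0.099.
Steady-state k*: s·k^0.44 = 0.099·k gives k* = (0.53/0.099)^(1/0.56) ≈ 20.0053.
MPK = 0.44·20.0053^(-0.56) ≈ 0.0822.
MPK < n+g+δ = 0.099, so the economy is dynamically inefficient (over-saving).

dynamically inefficient; MPK ≈ 0.0822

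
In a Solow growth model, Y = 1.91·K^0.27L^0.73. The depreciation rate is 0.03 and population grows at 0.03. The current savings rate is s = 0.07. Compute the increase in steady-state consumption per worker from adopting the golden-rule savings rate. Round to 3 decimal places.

Δc ≈ 0.701

Break-even investment rate: n + δ = 0.03 + 0.03 = 0.06.
Current steady state (s = 0.07): k* = (0.07·1.91/0.06)^(1/0.73) ≈ 2.9970, y* = 1.91·2.9970^0.27 ≈ 2.5688, c* = (1−0.07)·2.5688 ≈ 2.3890.
Maximizing c = f(k) − (n+δ)·k gives f'(k) = n+δ, i.e. 0.27·1.91·k^(0.27−1) = 0.06, so k_gold = (0.27·1.91/0.06)^(1/0.73) ≈ 19.0453.
y_gold = 1.91·19.0453^0.27 ≈ 4.2323, c_gold = y_gold − 0.06·k_gold ≈ 3.0896.
Gain: Δc = 3.0896 − 2.3890 ≈ 0.7006.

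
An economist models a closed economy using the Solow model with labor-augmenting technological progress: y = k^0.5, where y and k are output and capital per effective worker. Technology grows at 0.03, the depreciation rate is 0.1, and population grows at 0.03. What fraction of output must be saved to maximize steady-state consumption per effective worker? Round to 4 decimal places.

Capital per effective worker breaks even when investment replaces (n + g + δ)·k; here n + g + δ = 0.16.
At the golden rule MPK = n+g+δ, and in any Cobb-Douglas steady state s = (n+g+δ)·k/y = MPK·k/y = capital's share 0.5.

s_gold = 0.5000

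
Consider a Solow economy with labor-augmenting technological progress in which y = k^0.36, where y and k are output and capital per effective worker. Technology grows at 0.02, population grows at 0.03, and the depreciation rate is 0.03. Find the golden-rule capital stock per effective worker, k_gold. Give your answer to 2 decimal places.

Break-even investment rate: n + g + δ = 0.03 + 0.02 + 0.03 = 0.08.
Maximizing c = f(k) − (n+g+δ)·k gives f'(k) = n+g+δ, i.e. 0.36·k^(0.36−1) = 0.08, so k_gold = (0.36/0.08)^(1/0.64) ≈ 10.4868.

k_gold ≈ 10.49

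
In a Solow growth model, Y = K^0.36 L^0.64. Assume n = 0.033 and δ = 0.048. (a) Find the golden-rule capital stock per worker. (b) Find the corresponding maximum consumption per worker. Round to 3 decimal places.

(a) k_gold ≈ 10.285; (b) c_gold ≈ 1.481

The effective depreciation rate is n + δ = 0.033 + 0.048 = 0.081.
Setting f'(k) = n+δ gives 0.36·k^(0.36−1) = 0.081, hence k_gold = (0.36/0.081)^(1/0.64) ≈ 10.2852.
y_gold = 10.2852^0.36 ≈ 2.3142; c_gold = y_gold − 0.081·k_gold ≈ 1.4811.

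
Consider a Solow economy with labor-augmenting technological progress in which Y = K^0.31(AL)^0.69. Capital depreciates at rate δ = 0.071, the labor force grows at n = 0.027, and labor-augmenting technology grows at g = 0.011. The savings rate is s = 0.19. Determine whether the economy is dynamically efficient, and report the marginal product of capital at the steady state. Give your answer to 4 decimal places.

dynamically efficient; MPK ≈ 0.1778

Break-even investment rate: n + g + δ = 0.027 + 0.011 + 0.071 = 0.109.
Steady-state k*: s·k^0.31 = 0.109·k gives k* = (0.19/0.109)^(1/0.69) ≈ 2.2374.
MPK = 0.31·2.2374^(-0.69) ≈ 0.1778.
MPK > n+g+δ = 0.109, so the economy is dynamically efficient (under-saving).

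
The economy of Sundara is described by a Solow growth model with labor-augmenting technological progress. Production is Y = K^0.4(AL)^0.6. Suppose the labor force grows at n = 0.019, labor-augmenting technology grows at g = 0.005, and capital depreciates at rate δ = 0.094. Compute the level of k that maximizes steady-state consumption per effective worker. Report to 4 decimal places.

Capital per effective worker breaks even when investment replaces (n + g + δ)·k; here n + g + δ = 0.118.
Setting f'(k) = n+g+δ gives 0.4·k^(0.4−1) = 0.118, hence k_gold = (0.4/0.118)^(1/0.6) ≈ 7.6494.

k_gold ≈ 7.6494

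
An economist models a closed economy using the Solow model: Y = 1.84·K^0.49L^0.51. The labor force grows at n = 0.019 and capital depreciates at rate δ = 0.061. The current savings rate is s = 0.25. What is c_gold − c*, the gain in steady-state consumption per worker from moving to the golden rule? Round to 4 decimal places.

Δc ≈ 2.2085

Capital per worker breaks even when investment replaces (n + δ)·k; here n + δ = 0.08.
Current steady state (s = 0.25): k* = (0.25·1.84/0.08)^(1/0.51) ≈ 30.8706, y* = 1.84·30.8706^0.49 ≈ 9.8786, c* = (1−0.25)·9.8786 ≈ 7.4089.
Setting f'(k) = n+δ gives 0.49·1.84·k^(0.49−1) = 0.08, hence k_gold = (0.49·1.84/0.08)^(1/0.51) ≈ 115.5037.
y_gold = 1.84·115.5037^0.49 ≈ 18.8577, c_gold = y_gold − 0.08·k_gold ≈ 9.6175.
Gain: Δc = 9.6175 − 7.4089 ≈ 2.2085.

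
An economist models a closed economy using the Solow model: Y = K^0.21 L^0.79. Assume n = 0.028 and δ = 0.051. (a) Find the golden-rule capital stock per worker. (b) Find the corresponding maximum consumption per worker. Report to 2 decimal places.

Capital per worker breaks even when investment replaces (n + δ)·k; here n + δ = 0.079.
Golden rule sets MPK = n+δ: 0.21·k^(0.21−1) = 0.079, so k_gold = (0.21/0.079)^(1/0.79) ≈ 3.4471.
y_gold = 3.4471^0.21 ≈ 1.2968; c_gold = y_gold − 0.079·k_gold ≈ 1.0245.

(a) k_gold ≈ 3.45; (b) c_gold ≈ 1.02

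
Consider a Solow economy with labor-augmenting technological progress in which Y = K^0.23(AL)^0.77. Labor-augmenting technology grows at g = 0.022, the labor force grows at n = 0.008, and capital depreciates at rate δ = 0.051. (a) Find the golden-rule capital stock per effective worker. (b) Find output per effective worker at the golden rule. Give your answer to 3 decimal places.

(a) k_gold ≈ 3.878; (b) y_gold ≈ 1.366

Break-even investment rate: n + g + δ = 0.008 + 0.022 + 0.051 = 0.081.
Golden rule sets MPK = n+g+δ: 0.23·k^(0.23−1) = 0.081, so k_gold = (0.23/0.081)^(1/0.77) ≈ 3.8782.
y_gold = 3.8782^0.23 ≈ 1.3658.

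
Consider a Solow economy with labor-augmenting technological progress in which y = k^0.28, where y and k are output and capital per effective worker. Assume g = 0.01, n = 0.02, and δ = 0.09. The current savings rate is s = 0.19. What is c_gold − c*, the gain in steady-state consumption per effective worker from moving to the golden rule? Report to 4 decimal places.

Δc ≈ 0.0325

n + g + δ = 0.02 + 0.01 + 0.09 = 0.12.
Current steady state (s = 0.19): k* = (0.19/0.12)^(1/0.72) ≈ 1.8931, y* = 1.8931^0.28 ≈ 1.1957, c* = (1−0.19)·1.1957 ≈ 0.9685.
Maximizing c = f(k) − (n+g+δ)·k gives f'(k) = n+g+δ, i.e. 0.28·k^(0.28−1) = 0.12, so k_gold = (0.28/0.12)^(1/0.72) ≈ 3.2440.
y_gold = 3.2440^0.28 ≈ 1.3903, c_gold = y_gold − 0.12·k_gold ≈ 1.0010.
Gain: Δc = 1.0010 − 0.9685 ≈ 0.0325.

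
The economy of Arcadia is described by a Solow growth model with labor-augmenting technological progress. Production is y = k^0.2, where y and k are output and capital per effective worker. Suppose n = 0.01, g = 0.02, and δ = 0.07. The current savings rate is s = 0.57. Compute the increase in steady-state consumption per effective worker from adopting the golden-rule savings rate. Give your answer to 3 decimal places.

Δc ≈ 0.287

Break-even investment rate: n + g + δ = 0.01 + 0.02 + 0.07 = 0.1.
Current steady state (s = 0.57): k* = (0.57/0.1)^(1/0.8) ≈ 8.8073, y* = 8.8073^0.2 ≈ 1.5451, c* = (1−0.57)·1.5451 ≈ 0.6644.
Setting f'(k) = n+g+δ gives 0.2·k^(0.2−1) = 0.1, hence k_gold = (0.2/0.1)^(1/0.8) ≈ 2.3784.
y_gold = 2.3784^0.2 ≈ 1.1892, c_gold = y_gold − 0.1·k_gold ≈ 0.9514.
Gain: Δc = 0.9514 − 0.6644 ≈ 0.2870.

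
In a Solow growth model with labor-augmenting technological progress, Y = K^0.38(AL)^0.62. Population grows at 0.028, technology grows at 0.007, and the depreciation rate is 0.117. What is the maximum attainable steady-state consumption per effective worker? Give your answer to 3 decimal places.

The effective depreciation rate is n + g + δ = 0.028 + 0.007 + 0.117 = 0.152.
Golden rule sets MPK = n+g+δ: 0.38·k^(0.38−1) = 0.152, so k_gold = (0.38/0.152)^(1/0.62) ≈ 4.3837.
y_gold = 4.3837^0.38 ≈ 1.7535.
c_gold = y_gold − (n+g+δ)·k_gold = 1.7535 − 0.152·4.3837 ≈ 1.0872.

c_gold ≈ 1.087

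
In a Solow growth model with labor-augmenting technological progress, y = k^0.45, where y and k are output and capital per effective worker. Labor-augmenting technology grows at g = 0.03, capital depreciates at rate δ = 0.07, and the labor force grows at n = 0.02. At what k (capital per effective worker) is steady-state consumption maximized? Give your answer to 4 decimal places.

Capital per effective worker breaks even when investment replaces (n + g + δ)·k; here n + g + δ = 0.12.
Golden rule sets MPK = n+g+δ: 0.45·k^(0.45−1) = 0.12, so k_gold = (0.45/0.12)^(1/0.55) ≈ 11.0584.

k_gold ≈ 11.0584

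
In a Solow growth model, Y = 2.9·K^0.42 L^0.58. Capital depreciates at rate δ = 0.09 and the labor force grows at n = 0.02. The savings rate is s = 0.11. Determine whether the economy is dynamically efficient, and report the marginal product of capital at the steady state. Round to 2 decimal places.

dynamically efficient; MPK ≈ 0.42

Break-even investment rate: n + δ = 0.02 + 0.09 = 0.11.
Steady-state k*: s·A·k^0.42 = 0.11·k gives k* = (0.11·2.9/0.11)^(1/0.58) ≈ 6.2696.
MPK = 0.42·2.9·6.2696^(-0.58) ≈ 0.4200.
MPK > n+δ = 0.11, so the economy is dynamically efficient (under-saving).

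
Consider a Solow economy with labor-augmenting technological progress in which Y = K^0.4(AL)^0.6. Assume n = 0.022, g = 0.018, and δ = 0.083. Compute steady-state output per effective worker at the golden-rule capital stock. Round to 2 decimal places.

Break-even investment rate: n + g + δ = 0.022 + 0.018 + 0.083 = 0.123.
Maximizing c = f(k) − (n+g+δ)·k gives f'(k) = n+g+δ, i.e. 0.4·k^(0.4−1) = 0.123, so k_gold = (0.4/0.123)^(1/0.6) ≈ 7.1382.
Output: y_gold = k_gold^0.4 = 7.1382^0.4 ≈ 2.1950.

y_gold ≈ 2.20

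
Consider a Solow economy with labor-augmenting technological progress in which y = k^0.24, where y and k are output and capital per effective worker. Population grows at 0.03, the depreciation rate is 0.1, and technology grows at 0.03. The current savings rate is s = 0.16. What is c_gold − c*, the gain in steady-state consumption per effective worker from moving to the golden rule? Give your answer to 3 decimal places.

The effective depreciation rate is n + g + δ = 0.03 + 0.03 + 0.1 = 0.16.
Current steady state (s = 0.16): k* = (0.16/0.16)^(1/0.76) ≈ 1.0000, y* = 1.0000^0.24 ≈ 1.0000, c* = (1−0.16)·1.0000 ≈ 0.8400.
Setting f'(k) = n+g+δ gives 0.24·k^(0.24−1) = 0.16, hence k_gold = (0.24/0.16)^(1/0.76) ≈ 1.7049.
y_gold = 1.7049^0.24 ≈ 1.1366, c_gold = y_gold − 0.16·k_gold ≈ 0.8638.
Gain: Δc = 0.8638 − 0.8400 ≈ 0.0238.

Δc ≈ 0.024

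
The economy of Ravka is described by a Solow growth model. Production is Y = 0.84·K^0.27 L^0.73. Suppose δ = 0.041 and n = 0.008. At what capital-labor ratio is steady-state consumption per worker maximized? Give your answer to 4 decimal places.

k_gold ≈ 8.1578

The effective depreciation rate is n + δ = 0.008 + 0.041 = 0.049.
Golden rule sets MPK = n+δ: 0.27·0.84·k^(0.27−1) = 0.049, so k_gold = (0.27·0.84/0.049)^(1/0.73) ≈ 8.1578.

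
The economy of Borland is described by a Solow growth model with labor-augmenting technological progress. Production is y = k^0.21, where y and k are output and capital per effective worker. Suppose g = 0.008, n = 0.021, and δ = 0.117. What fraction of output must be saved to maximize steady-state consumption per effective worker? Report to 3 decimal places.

Break-even investment rate: n + g + δ = 0.021 + 0.008 + 0.117 = 0.146.
At the golden rule MPK = n+g+δ, and in any Cobb-Douglas steady state s = (n+g+δ)·k/y = MPK·k/y = capital's share 0.21.

s_gold = 0.210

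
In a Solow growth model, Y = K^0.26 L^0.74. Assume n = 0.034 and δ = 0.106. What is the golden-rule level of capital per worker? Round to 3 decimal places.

k_gold ≈ 2.308

Break-even investment rate: n + δ = 0.034 + 0.106 = 0.14.
Maximizing c = f(k) − (n+δ)·k gives f'(k) = n+δ, i.e. 0.26·k^(0.26−1) = 0.14, so k_gold = (0.26/0.14)^(1/0.74) ≈ 2.3084.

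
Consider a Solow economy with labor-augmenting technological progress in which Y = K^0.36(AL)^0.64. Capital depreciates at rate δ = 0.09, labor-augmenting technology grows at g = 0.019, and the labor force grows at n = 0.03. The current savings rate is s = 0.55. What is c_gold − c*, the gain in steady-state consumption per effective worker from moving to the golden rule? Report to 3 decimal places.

Break-even investment rate: n + g + δ = 0.03 + 0.019 + 0.09 = 0.139.
Current steady state (s = 0.55): k* = (0.55/0.139)^(1/0.64) ≈ 8.5774, y* = 8.5774^0.36 ≈ 2.1677, c* = (1−0.55)·2.1677 ≈ 0.9755.
Maximizing c = f(k) − (n+g+δ)·k gives f'(k) = n+g+δ, i.e. 0.36·k^(0.36−1) = 0.139, so k_gold = (0.36/0.139)^(1/0.64) ≈ 4.4235.
y_gold = 4.4235^0.36 ≈ 1.7079, c_gold = y_gold − 0.139·k_gold ≈ 1.0931.
Gain: Δc = 1.0931 − 0.9755 ≈ 0.1176.

Δc ≈ 0.118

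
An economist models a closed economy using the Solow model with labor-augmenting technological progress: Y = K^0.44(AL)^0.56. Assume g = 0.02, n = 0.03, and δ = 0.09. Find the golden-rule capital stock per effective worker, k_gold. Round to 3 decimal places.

k_gold ≈ 7.728

n + g + δ = 0.03 + 0.02 + 0.09 = 0.14.
Maximizing c = f(k) − (n+g+δ)·k gives f'(k) = n+g+δ, i.e. 0.44·k^(0.44−1) = 0.14, so k_gold = (0.44/0.14)^(1/0.56) ≈ 7.7282.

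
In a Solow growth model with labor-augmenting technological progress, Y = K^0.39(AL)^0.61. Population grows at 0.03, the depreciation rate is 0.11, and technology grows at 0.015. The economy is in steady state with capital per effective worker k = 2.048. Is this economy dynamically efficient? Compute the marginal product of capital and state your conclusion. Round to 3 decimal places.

dynamically efficient; MPK ≈ 0.252

n + g + δ = 0.03 + 0.015 + 0.11 = 0.155.
MPK = 0.39·k^(0.39−1) = 0.39·2.048^(-0.61) ≈ 0.2519.
MPK > 0.155, so the economy is dynamically efficient (under-saving).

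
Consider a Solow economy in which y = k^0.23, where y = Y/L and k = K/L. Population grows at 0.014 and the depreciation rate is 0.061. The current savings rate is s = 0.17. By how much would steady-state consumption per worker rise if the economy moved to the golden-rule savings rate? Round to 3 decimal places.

Break-even investment rate: n + δ = 0.014 + 0.061 = 0.075.
Current steady state (s = 0.17): k* = (0.17/0.075)^(1/0.77) ≈ 2.8943, y* = 2.8943^0.23 ≈ 1.2769, c* = (1−0.17)·1.2769 ≈ 1.0598.
At the golden rule the marginal product of capital equals n+δ: 0.23·k^(0.23−1) = 0.075. Solving, k_gold = (0.23/0.075)^(1/0.77) ≈ 4.2858.
y_gold = 4.2858^0.23 ≈ 1.3976, c_gold = y_gold − 0.075·k_gold ≈ 1.0761.
Gain: Δc = 1.0761 − 1.0598 ≈ 0.0163.

Δc ≈ 0.016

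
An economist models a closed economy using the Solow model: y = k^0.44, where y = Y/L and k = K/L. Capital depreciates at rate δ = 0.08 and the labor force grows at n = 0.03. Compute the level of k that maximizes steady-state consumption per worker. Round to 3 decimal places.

Capital per worker breaks even when investment replaces (n + δ)·k; here n + δ = 0.11.
At the golden rule the marginal product of capital equals n+δ: 0.44·k^(0.44−1) = 0.11. Solving, k_gold = (0.44/0.11)^(1/0.56) ≈ 11.8880.

k_gold ≈ 11.888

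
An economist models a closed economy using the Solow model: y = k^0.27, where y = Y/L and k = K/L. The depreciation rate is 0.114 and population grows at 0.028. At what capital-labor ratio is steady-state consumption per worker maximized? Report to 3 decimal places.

Capital per worker breaks even when investment replaces (n + δ)·k; here n + δ = 0.142.
Maximizing c = f(k) − (n+δ)·k gives f'(k) = n+δ, i.e. 0.27·k^(0.27−1) = 0.142, so k_gold = (0.27/0.142)^(1/0.73) ≈ 2.4115.

k_gold ≈ 2.412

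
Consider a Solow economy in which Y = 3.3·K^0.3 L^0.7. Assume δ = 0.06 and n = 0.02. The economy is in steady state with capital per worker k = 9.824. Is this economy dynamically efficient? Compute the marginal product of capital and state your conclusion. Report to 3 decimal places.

dynamically efficient; MPK ≈ 0.200

n + δ = 0.02 + 0.06 = 0.08.
MPK = 0.3·3.3·k^(0.3−1) = 0.3·3.3·9.824^(-0.7) ≈ 0.2000.
MPK > 0.08, so the economy is dynamically efficient (under-saving).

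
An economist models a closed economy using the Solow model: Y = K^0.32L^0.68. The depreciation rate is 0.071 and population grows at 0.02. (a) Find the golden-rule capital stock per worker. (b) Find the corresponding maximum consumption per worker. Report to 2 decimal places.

Capital per worker breaks even when investment replaces (n + δ)·k; here n + δ = 0.091.
Golden rule sets MPK = n+δ: 0.32·k^(0.32−1) = 0.091, so k_gold = (0.32/0.091)^(1/0.68) ≈ 6.3548.
y_gold = 6.3548^0.32 ≈ 1.8071; c_gold = y_gold − 0.091·k_gold ≈ 1.2289.

(a) k_gold ≈ 6.35; (b) c_gold ≈ 1.23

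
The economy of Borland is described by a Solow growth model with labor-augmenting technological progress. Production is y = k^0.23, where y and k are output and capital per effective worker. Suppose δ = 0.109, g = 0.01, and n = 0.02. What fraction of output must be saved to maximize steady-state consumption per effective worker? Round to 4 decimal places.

s_gold = 0.2300

Break-even investment rate: n + g + δ = 0.02 + 0.01 + 0.109 = 0.139.
At the golden rule MPK = n+g+δ, and in any Cobb-Douglas steady state s = (n+g+δ)·k/y = MPK·k/y = capital's share 0.23.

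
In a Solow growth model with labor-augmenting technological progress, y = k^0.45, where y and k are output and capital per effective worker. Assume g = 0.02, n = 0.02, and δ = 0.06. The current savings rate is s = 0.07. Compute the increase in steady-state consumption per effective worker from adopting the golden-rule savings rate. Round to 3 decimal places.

Break-even investment rate: n + g + δ = 0.02 + 0.02 + 0.06 = 0.1.
Current steady state (s = 0.07): k* = (0.07/0.1)^(1/0.55) ≈ 0.5228, y* = 0.5228^0.45 ≈ 0.7469, c* = (1−0.07)·0.7469 ≈ 0.6946.
Maximizing c = f(k) − (n+g+δ)·k gives f'(k) = n+g+δ, i.e. 0.45·k^(0.45−1) = 0.1, so k_gold = (0.45/0.1)^(1/0.55) ≈ 15.4049.
y_gold = 15.4049^0.45 ≈ 3.4233, c_gold = y_gold − 0.1·k_gold ≈ 1.8828.
Gain: Δc = 1.8828 − 0.6946 ≈ 1.1882.

Δc ≈ 1.188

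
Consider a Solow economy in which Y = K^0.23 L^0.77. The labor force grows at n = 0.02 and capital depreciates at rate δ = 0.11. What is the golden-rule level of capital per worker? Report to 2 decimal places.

The effective depreciation rate is n + δ = 0.02 + 0.11 = 0.13.
Setting f'(k) = n+δ gives 0.23·k^(0.23−1) = 0.13, hence k_gold = (0.23/0.13)^(1/0.77) ≈ 2.0980.

k_gold ≈ 2.10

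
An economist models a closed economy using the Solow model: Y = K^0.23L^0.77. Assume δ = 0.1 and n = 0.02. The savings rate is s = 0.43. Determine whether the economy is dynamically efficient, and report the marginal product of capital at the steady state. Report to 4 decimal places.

n + δ = 0.02 + 0.1 = 0.12.
Steady-state k*: s·k^0.23 = 0.12·k gives k* = (0.43/0.12)^(1/0.77) ≈ 5.2463.
MPK = 0.23·5.2463^(-0.77) ≈ 0.0642.
MPK < n+δ = 0.12, so the economy is dynamically inefficient (over-saving).

dynamically inefficient; MPK ≈ 0.0642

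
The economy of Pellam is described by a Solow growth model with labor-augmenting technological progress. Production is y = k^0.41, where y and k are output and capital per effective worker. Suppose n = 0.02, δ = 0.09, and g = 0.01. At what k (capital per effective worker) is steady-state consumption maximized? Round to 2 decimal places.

k_gold ≈ 8.02

The effective depreciation rate is n + g + δ = 0.02 + 0.01 + 0.09 = 0.12.
At the golden rule the marginal product of capital equals n+g+δ: 0.41·k^(0.41−1) = 0.12. Solving, k_gold = (0.41/0.12)^(1/0.59) ≈ 8.0244.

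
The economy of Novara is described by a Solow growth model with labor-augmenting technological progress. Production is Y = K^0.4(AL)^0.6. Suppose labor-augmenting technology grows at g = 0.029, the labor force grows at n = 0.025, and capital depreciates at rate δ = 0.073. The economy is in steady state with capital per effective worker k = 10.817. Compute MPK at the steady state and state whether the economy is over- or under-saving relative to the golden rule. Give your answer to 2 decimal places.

Break-even investment rate: n + g + δ = 0.025 + 0.029 + 0.073 = 0.127.
MPK = 0.4·k^(0.4−1) = 0.4·10.817^(-0.6) ≈ 0.0959.
MPK < 0.127, so the economy is dynamically inefficient (over-saving).

over-saving; MPK ≈ 0.10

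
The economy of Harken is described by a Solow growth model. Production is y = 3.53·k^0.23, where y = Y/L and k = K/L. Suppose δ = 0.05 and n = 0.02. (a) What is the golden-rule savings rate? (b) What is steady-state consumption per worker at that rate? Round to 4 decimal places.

The effective depreciation rate is n + δ = 0.02 + 0.05 = 0.07.
For Cobb-Douglas, s_gold equals capital's share: s_gold = 0.23.
At the golden rule the marginal product of capital equals n+δ: 0.23·3.53·k^(0.23−1) = 0.07. Solving, k_gold = (0.23·3.53/0.07)^(1/0.77) ≈ 24.1181.
y_gold = 3.53·24.1181^0.23 ≈ 7.3403; c_gold = (1−0.23)·y_gold ≈ 5.6520.

(a) s_gold = 0.2300; (b) c_gold ≈ 5.6520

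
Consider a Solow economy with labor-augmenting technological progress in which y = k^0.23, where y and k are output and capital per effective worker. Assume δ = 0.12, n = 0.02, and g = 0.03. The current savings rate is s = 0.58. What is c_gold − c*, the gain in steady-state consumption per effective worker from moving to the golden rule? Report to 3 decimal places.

Break-even investment rate: n + g + δ = 0.02 + 0.03 + 0.12 = 0.17.
Current steady state (s = 0.58): k* = (0.58/0.17)^(1/0.77) ≈ 4.9224, y* = 4.9224^0.23 ≈ 1.4428, c* = (1−0.58)·1.4428 ≈ 0.6060.
Maximizing c = f(k) − (n+g+δ)·k gives f'(k) = n+g+δ, i.e. 0.23·k^(0.23−1) = 0.17, so k_gold = (0.23/0.17)^(1/0.77) ≈ 1.4808.
y_gold = 1.4808^0.23 ≈ 1.0945, c_gold = y_gold − 0.17·k_gold ≈ 0.8428.
Gain: Δc = 0.8428 − 0.6060 ≈ 0.2368.

Δc ≈ 0.237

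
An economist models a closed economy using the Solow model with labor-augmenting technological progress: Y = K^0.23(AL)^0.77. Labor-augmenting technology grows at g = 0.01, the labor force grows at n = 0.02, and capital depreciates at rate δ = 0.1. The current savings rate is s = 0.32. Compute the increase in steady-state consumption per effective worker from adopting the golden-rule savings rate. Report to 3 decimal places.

Break-even investment rate: n + g + δ = 0.02 + 0.01 + 0.1 = 0.13.
Current steady state (s = 0.32): k* = (0.32/0.13)^(1/0.77) ≈ 3.2215, y* = 3.2215^0.23 ≈ 1.3087, c* = (1−0.32)·1.3087 ≈ 0.8899.
Setting f'(k) = n+g+δ gives 0.23·k^(0.23−1) = 0.13, hence k_gold = (0.23/0.13)^(1/0.77) ≈ 2.0980.
y_gold = 2.0980^0.23 ≈ 1.1858, c_gold = y_gold − 0.13·k_gold ≈ 0.9131.
Gain: Δc = 0.9131 − 0.8899 ≈ 0.0231.

Δc ≈ 0.023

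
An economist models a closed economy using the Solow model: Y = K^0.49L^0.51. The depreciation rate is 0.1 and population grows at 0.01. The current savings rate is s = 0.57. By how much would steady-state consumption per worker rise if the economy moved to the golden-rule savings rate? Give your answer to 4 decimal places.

n + δ = 0.01 + 0.1 = 0.11.
Current steady state (s = 0.57): k* = (0.57/0.11)^(1/0.51) ≈ 25.1736, y* = 25.1736^0.49 ≈ 4.8581, c* = (1−0.57)·4.8581 ≈ 2.0890.
At the golden rule the marginal product of capital equals n+δ: 0.49·k^(0.49−1) = 0.11. Solving, k_gold = (0.49/0.11)^(1/0.51) ≈ 18.7139.
y_gold = 18.7139^0.49 ≈ 4.2011, c_gold = y_gold − 0.11·k_gold ≈ 2.1425.
Gain: Δc = 2.1425 − 2.0890 ≈ 0.0536.

Δc ≈ 0.0536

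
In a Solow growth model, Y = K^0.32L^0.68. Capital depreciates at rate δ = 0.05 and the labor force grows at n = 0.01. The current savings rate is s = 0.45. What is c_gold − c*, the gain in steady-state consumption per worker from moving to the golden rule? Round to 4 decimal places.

Δc ≈ 0.0754

Break-even investment rate: n + δ = 0.01 + 0.05 = 0.06.
Current steady state (s = 0.45): k* = (0.45/0.06)^(1/0.68) ≈ 19.3577, y* = 19.3577^0.32 ≈ 2.5810, c* = (1−0.45)·2.5810 ≈ 1.4196.
At the golden rule the marginal product of capital equals n+δ: 0.32·k^(0.32−1) = 0.06. Solving, k_gold = (0.32/0.06)^(1/0.68) ≈ 11.7251.
y_gold = 11.7251^0.32 ≈ 2.1985, c_gold = y_gold − 0.06·k_gold ≈ 1.4949.
Gain: Δc = 1.4949 − 1.4196 ≈ 0.0754.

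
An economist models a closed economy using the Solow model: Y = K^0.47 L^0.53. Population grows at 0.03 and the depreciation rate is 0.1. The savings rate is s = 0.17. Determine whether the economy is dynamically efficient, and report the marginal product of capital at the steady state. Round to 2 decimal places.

dynamically efficient; MPK ≈ 0.36

Break-even investment rate: n + δ = 0.03 + 0.1 = 0.13.
Steady-state k*: s·k^0.47 = 0.13·k gives k* = (0.17/0.13)^(1/0.53) ≈ 1.6589.
MPK = 0.47·1.6589^(-0.53) ≈ 0.3594.
MPK > n+δ = 0.13, so the economy is dynamically efficient (under-saving).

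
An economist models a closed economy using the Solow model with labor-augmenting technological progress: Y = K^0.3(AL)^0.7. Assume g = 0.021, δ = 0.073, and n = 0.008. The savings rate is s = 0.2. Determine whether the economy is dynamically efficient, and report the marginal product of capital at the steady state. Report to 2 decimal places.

dynamically efficient; MPK ≈ 0.15

n + g + δ = 0.008 + 0.021 + 0.073 = 0.102.
Steady-state k*: s·k^0.3 = 0.102·k gives k* = (0.2/0.102)^(1/0.7) ≈ 2.6167.
MPK = 0.3·2.6167^(-0.7) ≈ 0.1530.
MPK > n+g+δ = 0.102, so the economy is dynamically efficient (under-saving).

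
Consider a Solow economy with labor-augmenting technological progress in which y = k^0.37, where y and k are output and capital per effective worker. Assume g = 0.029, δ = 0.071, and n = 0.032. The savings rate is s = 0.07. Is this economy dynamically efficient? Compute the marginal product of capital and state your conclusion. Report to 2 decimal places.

dynamically efficient; MPK ≈ 0.70

n + g + δ = 0.032 + 0.029 + 0.071 = 0.132.
Steady-state k*: s·k^0.37 = 0.132·k gives k* = (0.07/0.132)^(1/0.63) ≈ 0.3654.
MPK = 0.37·0.3654^(-0.63) ≈ 0.6977.
MPK > n+g+δ = 0.132, so the economy is dynamically efficient (under-saving).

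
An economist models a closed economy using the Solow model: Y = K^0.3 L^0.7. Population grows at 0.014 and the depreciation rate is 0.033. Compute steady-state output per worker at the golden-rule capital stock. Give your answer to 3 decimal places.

n + δ = 0.014 + 0.033 = 0.047.
At the golden rule the marginal product of capital equals n+δ: 0.3·k^(0.3−1) = 0.047. Solving, k_gold = (0.3/0.047)^(1/0.7) ≈ 14.1265.
Output: y_gold = k_gold^0.3 = 14.1265^0.3 ≈ 2.2131.

y_gold ≈ 2.213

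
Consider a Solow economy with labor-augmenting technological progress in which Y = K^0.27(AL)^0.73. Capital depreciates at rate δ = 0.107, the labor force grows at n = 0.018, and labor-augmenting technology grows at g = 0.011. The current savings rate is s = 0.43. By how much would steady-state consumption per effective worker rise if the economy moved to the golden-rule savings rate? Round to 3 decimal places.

Δc ≈ 0.068

n + g + δ = 0.018 + 0.011 + 0.107 = 0.136.
Current steady state (s = 0.43): k* = (0.43/0.136)^(1/0.73) ≈ 4.8399, y* = 4.8399^0.27 ≈ 1.5308, c* = (1−0.43)·1.5308 ≈ 0.8725.
Maximizing c = f(k) − (n+g+δ)·k gives f'(k) = n+g+δ, i.e. 0.27·k^(0.27−1) = 0.136, so k_gold = (0.27/0.136)^(1/0.73) ≈ 2.5585.
y_gold = 2.5585^0.27 ≈ 1.2887, c_gold = y_gold − 0.136·k_gold ≈ 0.9408.
Gain: Δc = 0.9408 − 0.8725 ≈ 0.0682.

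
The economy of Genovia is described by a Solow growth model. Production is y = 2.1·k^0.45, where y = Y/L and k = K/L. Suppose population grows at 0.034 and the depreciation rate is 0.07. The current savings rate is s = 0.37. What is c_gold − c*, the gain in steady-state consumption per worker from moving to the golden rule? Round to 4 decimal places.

The effective depreciation rate is n + δ = 0.034 + 0.07 = 0.104.
Current steady state (s = 0.37): k* = (0.37·2.1/0.104)^(1/0.55) ≈ 38.7238, y* = 2.1·38.7238^0.45 ≈ 10.8845, c* = (1−0.37)·10.8845 ≈ 6.8572.
Golden rule sets MPK = n+δ: 0.45·2.1·k^(0.45−1) = 0.104, so k_gold = (0.45·2.1/0.104)^(1/0.55) ≈ 55.2768.
y_gold = 2.1·55.2768^0.45 ≈ 12.7751, c_gold = y_gold − 0.104·k_gold ≈ 7.0263.
Gain: Δc = 7.0263 − 6.8572 ≈ 0.1690.

Δc ≈ 0.1690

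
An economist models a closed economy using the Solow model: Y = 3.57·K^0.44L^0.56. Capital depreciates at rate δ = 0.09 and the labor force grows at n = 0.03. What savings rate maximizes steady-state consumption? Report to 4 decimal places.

s_gold = 0.4400

The effective depreciation rate is n + δ = 0.03 + 0.09 = 0.12.
At the golden rule MPK = n+δ, and in any Cobb-Douglas steady state s = (n+δ)·k/y = MPK·k/y = capital's share 0.44.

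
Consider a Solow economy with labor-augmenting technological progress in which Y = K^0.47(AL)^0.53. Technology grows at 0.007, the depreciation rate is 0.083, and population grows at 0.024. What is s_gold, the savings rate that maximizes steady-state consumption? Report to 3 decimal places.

The effective depreciation rate is n + g + δ = 0.024 + 0.007 + 0.083 = 0.114.
At the golden rule MPK = n+g+δ, and in any Cobb-Douglas steady state s = (n+g+δ)·k/y = MPK·k/y = capital's share 0.47.

s_gold = 0.470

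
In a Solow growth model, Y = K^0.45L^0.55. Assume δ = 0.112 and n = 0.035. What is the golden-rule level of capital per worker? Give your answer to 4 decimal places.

Capital per worker breaks even when investment replaces (n + δ)·k; here n + δ = 0.147.
At the golden rule the marginal product of capital equals n+δ: 0.45·k^(0.45−1) = 0.147. Solving, k_gold = (0.45/0.147)^(1/0.55) ≈ 7.6462.

k_gold ≈ 7.6462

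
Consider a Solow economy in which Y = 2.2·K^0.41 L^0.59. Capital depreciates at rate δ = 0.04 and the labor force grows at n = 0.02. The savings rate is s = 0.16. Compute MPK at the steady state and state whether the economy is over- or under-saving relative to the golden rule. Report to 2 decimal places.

under-saving; MPK ≈ 0.15

Capital per worker breaks even when investment replaces (n + δ)·k; here n + δ = 0.06.
Steady-state k*: s·A·k^0.41 = 0.06·k gives k* = (0.16·2.2/0.06)^(1/0.59) ≈ 20.0613.
MPK = 0.41·2.2·20.0613^(-0.59) ≈ 0.1538.
MPK > n+δ = 0.06, so the economy is dynamically efficient (under-saving).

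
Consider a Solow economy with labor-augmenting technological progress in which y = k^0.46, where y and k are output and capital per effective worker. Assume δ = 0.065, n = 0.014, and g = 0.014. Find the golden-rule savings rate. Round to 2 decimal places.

The effective depreciation rate is n + g + δ = 0.014 + 0.014 + 0.065 = 0.093.
At the golden rule MPK = n+g+δ, and in any Cobb-Douglas steady state s = (n+g+δ)·k/y = MPK·k/y = capital's share 0.46.

s_gold = 0.46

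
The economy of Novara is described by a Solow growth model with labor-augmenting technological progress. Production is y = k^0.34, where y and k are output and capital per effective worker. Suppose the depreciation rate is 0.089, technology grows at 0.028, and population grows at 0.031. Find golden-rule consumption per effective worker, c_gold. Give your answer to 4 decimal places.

Capital per effective worker breaks even when investment replaces (n + g + δ)·k; here n + g + δ = 0.148.
Maximizing c = f(k) − (n+g+δ)·k gives f'(k) = n+g+δ, i.e. 0.34·k^(0.34−1) = 0.148, so k_gold = (0.34/0.148)^(1/0.66) ≈ 3.5261.
y_gold = 3.5261^0.34 ≈ 1.5349.
c_gold = y_gold − (n+g+δ)·k_gold = 1.5349 − 0.148·3.5261 ≈ 1.0130.

c_gold ≈ 1.0130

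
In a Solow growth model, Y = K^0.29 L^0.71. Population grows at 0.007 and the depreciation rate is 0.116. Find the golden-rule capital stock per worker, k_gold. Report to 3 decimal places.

Break-even investment rate: n + δ = 0.007 + 0.116 = 0.123.
At the golden rule the marginal product of capital equals n+δ: 0.29·k^(0.29−1) = 0.123. Solving, k_gold = (0.29/0.123)^(1/0.71) ≈ 3.3469.

k_gold ≈ 3.347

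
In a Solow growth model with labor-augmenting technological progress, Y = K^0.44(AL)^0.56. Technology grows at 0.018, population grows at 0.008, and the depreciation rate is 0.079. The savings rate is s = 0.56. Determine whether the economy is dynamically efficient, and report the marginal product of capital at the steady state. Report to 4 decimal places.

dynamically inefficient; MPK ≈ 0.0825

Break-even investment rate: n + g + δ = 0.008 + 0.018 + 0.079 = 0.105.
Steady-state k*: s·k^0.44 = 0.105·k gives k* = (0.56/0.105)^(1/0.56) ≈ 19.8706.
MPK = 0.44·19.8706^(-0.56) ≈ 0.0825.
MPK < n+g+δ = 0.105, so the economy is dynamically inefficient (over-saving).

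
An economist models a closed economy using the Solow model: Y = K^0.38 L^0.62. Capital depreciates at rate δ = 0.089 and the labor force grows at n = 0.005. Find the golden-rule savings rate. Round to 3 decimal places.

The effective depreciation rate is n + δ = 0.005 + 0.089 = 0.094.
At the golden rule MPK = n+δ, and in any Cobb-Douglas steady state s = (n+δ)·k/y = MPK·k/y = capital's share 0.38.

s_gold = 0.380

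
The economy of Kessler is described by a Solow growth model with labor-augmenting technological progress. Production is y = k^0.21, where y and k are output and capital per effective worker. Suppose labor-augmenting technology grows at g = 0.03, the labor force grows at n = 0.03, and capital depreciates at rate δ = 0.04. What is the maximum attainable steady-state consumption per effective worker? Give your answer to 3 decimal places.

c_gold ≈ 0.962

Capital per effective worker breaks even when investment replaces (n + g + δ)·k; here n + g + δ = 0.1.
Maximizing c = f(k) − (n+g+δ)·k gives f'(k) = n+g+δ, i.e. 0.21·k^(0.21−1) = 0.1, so k_gold = (0.21/0.1)^(1/0.79) ≈ 2.5578.
y_gold = 2.5578^0.21 ≈ 1.2180.
c_gold = y_gold − (n+g+δ)·k_gold = 1.2180 − 0.1·2.5578 ≈ 0.9622.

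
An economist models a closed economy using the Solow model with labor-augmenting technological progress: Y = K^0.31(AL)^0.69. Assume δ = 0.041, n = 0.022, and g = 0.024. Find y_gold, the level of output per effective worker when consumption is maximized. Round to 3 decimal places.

Capital per effective worker breaks even when investment replaces (n + g + δ)·k; here n + g + δ = 0.087.
Setting f'(k) = n+g+δ gives 0.31·k^(0.31−1) = 0.087, hence k_gold = (0.31/0.087)^(1/0.69) ≈ 6.3063.
Output: y_gold = k_gold^0.31 = 6.3063^0.31 ≈ 1.7698.

y_gold ≈ 1.770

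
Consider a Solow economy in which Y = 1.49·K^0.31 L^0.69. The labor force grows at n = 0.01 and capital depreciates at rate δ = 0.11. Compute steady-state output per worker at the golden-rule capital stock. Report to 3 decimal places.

Break-even investment rate: n + δ = 0.01 + 0.11 = 0.12.
Maximizing c = f(k) − (n+δ)·k gives f'(k) = n+δ, i.e. 0.31·1.49·k^(0.31−1) = 0.12, so k_gold = (0.31·1.49/0.12)^(1/0.69) ≈ 7.0527.
Output: y_gold = 1.49·k_gold^0.31 = 1.49·7.0527^0.31 ≈ 2.7301.

y_gold ≈ 2.730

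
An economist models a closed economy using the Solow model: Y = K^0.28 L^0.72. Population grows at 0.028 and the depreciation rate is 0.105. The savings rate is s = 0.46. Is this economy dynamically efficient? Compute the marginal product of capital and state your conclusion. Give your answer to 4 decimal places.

Capital per worker breaks even when investment replaces (n + δ)·k; here n + δ = 0.133.
Steady-state k*: s·k^0.28 = 0.133·k gives k* = (0.46/0.133)^(1/0.72) ≈ 5.6038.
MPK = 0.28·5.6038^(-0.72) ≈ 0.0810.
MPK < n+δ = 0.133, so the economy is dynamically inefficient (over-saving).

dynamically inefficient; MPK ≈ 0.0810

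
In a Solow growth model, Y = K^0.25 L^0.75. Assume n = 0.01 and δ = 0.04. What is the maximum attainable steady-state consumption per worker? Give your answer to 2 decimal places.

c_gold ≈ 1.28

n + δ = 0.01 + 0.04 = 0.05.
Golden rule sets MPK = n+δ: 0.25·k^(0.25−1) = 0.05, so k_gold = (0.25/0.05)^(1/0.75) ≈ 8.5499.
y_gold = 8.5499^0.25 ≈ 1.7100.
c_gold = y_gold − (n+δ)·k_gold = 1.7100 − 0.05·8.5499 ≈ 1.2825.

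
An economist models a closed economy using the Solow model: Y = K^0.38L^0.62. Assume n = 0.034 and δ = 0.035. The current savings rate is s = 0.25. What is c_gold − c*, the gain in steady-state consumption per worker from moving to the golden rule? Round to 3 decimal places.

Δc ≈ 0.113

Break-even investment rate: n + δ = 0.034 + 0.035 = 0.069.
Current steady state (s = 0.25): k* = (0.25/0.069)^(1/0.62) ≈ 7.9755, y* = 7.9755^0.38 ≈ 2.2012, c* = (1−0.25)·2.2012 ≈ 1.6509.
Golden rule sets MPK = n+δ: 0.38·k^(0.38−1) = 0.069, so k_gold = (0.38/0.069)^(1/0.62) ≈ 15.6695.
y_gold = 15.6695^0.38 ≈ 2.8453, c_gold = y_gold − 0.069·k_gold ≈ 1.7641.
Gain: Δc = 1.7641 − 1.6509 ≈ 0.1131.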